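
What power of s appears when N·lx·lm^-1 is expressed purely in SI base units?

-2

N = kg·m/s² = kg·m·s⁻² (force = mass × acceleration).
lx = lm/m² (illuminance = luminous flux per area),
    = m⁻²·cd.
lm = cd·sr = cd (luminous flux; sr is dimensionless).
So lm⁻¹ = cd⁻¹.
Combining: N·lx·lm⁻¹ = (kg·m·s⁻²) · (m⁻²·cd) · cd⁻¹ = kg·m⁻¹·s⁻².
The exponent of s is -2.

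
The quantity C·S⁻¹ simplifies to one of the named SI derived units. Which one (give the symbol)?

Wb

C = s·A.
S = kg⁻¹·m⁻²·s³·A².
So S⁻¹ = kg·m²·s⁻³·A⁻².
Combining: C·S⁻¹ = (s·A) · (kg·m²·s⁻³·A⁻²) = kg·m²·s⁻²·A⁻¹.
kg·m²·s⁻²·A⁻¹ is the base-SI form of the weber.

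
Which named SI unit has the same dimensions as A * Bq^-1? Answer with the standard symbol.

C

Bq = 1/s = s⁻¹ (activity is decays per second).
So Bq⁻¹ = s.
Combining: A·Bq⁻¹ = A · s = s·A.
s·A is the base-SI form of the coulomb.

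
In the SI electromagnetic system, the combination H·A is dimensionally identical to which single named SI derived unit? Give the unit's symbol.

Wb

H = kg·m²·s⁻²·A⁻².
Combining: H·A = (kg·m²·s⁻²·A⁻²) · A = kg·m²·s⁻²·A⁻¹.
kg·m²·s⁻²·A⁻¹ is the base-SI form of the weber.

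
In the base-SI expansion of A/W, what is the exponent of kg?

W = J/s (power = energy per time),
    = kg·m²·s⁻³.
So W⁻¹ = kg⁻¹·m⁻²·s³.
Combining: W⁻¹·A = (kg⁻¹·m⁻²·s³) · A = kg⁻¹·m⁻²·s³·A.
The exponent of kg is -1.

-1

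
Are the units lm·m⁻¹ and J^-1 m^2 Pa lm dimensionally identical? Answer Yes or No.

Left side:
  lm = cd·sr = cd (luminous flux; sr is dimensionless).
  Combining: lm·m⁻¹ = cd · m⁻¹ = m⁻¹·cd.
Right side:
  J = kg·m²·s⁻².
  So J⁻¹ = kg⁻¹·m⁻²·s².
  Pa = kg·m⁻¹·s⁻².
  lm = cd.
  Combining: J⁻¹·m²·Pa·lm = (kg⁻¹·m⁻²·s²) · m² · (kg·m⁻¹·s⁻²) · cd = m⁻¹·cd.
Both reduce to m⁻¹·cd.

Yes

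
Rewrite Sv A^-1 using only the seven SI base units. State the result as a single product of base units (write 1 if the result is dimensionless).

m²·s⁻²·A⁻¹

Sv = J/kg (equivalent dose = energy per mass),
    = m²·s⁻².
Combining: Sv·A⁻¹ = (m²·s⁻²) · A⁻¹ = m²·s⁻²·A⁻¹.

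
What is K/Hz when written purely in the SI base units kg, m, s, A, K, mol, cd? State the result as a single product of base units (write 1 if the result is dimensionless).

s·K

Hz = 1/s = s⁻¹ (frequency is cycles per second).
So Hz⁻¹ = s.
Combining: K·Hz⁻¹ = K · s = s·K.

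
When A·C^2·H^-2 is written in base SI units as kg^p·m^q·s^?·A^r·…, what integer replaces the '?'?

C = A·s = s·A (charge = current × time).
So C² = s²·A².
H = Wb/A (inductance = flux per current),
    = kg·m²·s⁻²·A⁻².
So H⁻² = kg⁻²·m⁻⁴·s⁴·A⁴.
Combining: A·C²·H⁻² = A · (s²·A²) · (kg⁻²·m⁻⁴·s⁴·A⁴) = kg⁻²·m⁻⁴·s⁶·A⁷.
The exponent of s is 6.

6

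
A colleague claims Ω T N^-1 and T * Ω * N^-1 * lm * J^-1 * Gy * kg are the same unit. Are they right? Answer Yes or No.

Left side:
  Ω = V/A (resistance = voltage per current),
      = kg·m²·s⁻³·A⁻².
  T = Wb/m² (flux density = flux per area),
      = kg·s⁻²·A⁻¹.
  N = kg·m/s² = kg·m·s⁻² (force = mass × acceleration).
  So N⁻¹ = kg⁻¹·m⁻¹·s².
  Combining: Ω·T·N⁻¹ = (kg·m²·s⁻³·A⁻²) · (kg·s⁻²·A⁻¹) · (kg⁻¹·m⁻¹·s²) = kg·m·s⁻³·A⁻³.
Right side:
  T = kg·s⁻²·A⁻¹.
  Ω = kg·m²·s⁻³·A⁻².
  N = kg·m·s⁻².
  So N⁻¹ = kg⁻¹·m⁻¹·s².
  lm = cd.
  J = kg·m²·s⁻².
  So J⁻¹ = kg⁻¹·m⁻²·s².
  Gy = m²·s⁻².
  Combining: T·Ω·N⁻¹·lm·J⁻¹·Gy·kg = (kg·s⁻²·A⁻¹) · (kg·m²·s⁻³·A⁻²) · (kg⁻¹·m⁻¹·s²) · cd · (kg⁻¹·m⁻²·s²) · (m²·s⁻²) · kg = kg·m·s⁻³·A⁻³·cd.
Left is kg·m·s⁻³·A⁻³; right is kg·m·s⁻³·A⁻³·cd — different.

No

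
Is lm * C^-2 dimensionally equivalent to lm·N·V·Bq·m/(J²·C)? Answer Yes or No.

No

Left side:
  lm = cd·sr = cd (luminous flux; sr is dimensionless).
  C = A·s = s·A (charge = current × time).
  So C⁻² = s⁻²·A⁻².
  Combining: lm·C⁻² = cd · (s⁻²·A⁻²) = s⁻²·A⁻²·cd.
Right side:
  lm = cd·sr = cd (luminous flux; sr is dimensionless).
  N = kg·m/s² = kg·m·s⁻² (force = mass × acceleration).
  V = W/A (potential = power per current),
      = kg·m²·s⁻³·A⁻¹.
  J = N·m (work = force × distance),
      = kg·m²·s⁻².
  So J⁻² = kg⁻²·m⁻⁴·s⁴.
  Bq = 1/s = s⁻¹ (activity is decays per second).
  C = A·s = s·A (charge = current × time).
  So C⁻¹ = s⁻¹·A⁻¹.
  Combining: lm·N·V·J⁻²·Bq·m·C⁻¹ = cd · (kg·m·s⁻²) · (kg·m²·s⁻³·A⁻¹) · (kg⁻²·m⁻⁴·s⁴) · s⁻¹ · m · (s⁻¹·A⁻¹) = s⁻³·A⁻²·cd.
Left is s⁻²·A⁻²·cd; right is s⁻³·A⁻²·cd — different.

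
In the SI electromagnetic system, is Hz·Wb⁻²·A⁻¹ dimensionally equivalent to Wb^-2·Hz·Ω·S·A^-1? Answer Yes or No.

Left side:
  Hz = s⁻¹.
  Wb = kg·m²·s⁻²·A⁻¹.
  So Wb⁻² = kg⁻²·m⁻⁴·s⁴·A².
  Combining: Hz·Wb⁻²·A⁻¹ = s⁻¹ · (kg⁻²·m⁻⁴·s⁴·A²) · A⁻¹ = kg⁻²·m⁻⁴·s³·A.
Right side:
  Wb = V·s (flux: a volt is a weber per second),
      = kg·m²·s⁻²·A⁻¹.
  So Wb⁻² = kg⁻²·m⁻⁴·s⁴·A².
  Hz = 1/s = s⁻¹ (frequency is cycles per second).
  Ω = V/A (resistance = voltage per current),
      = kg·m²·s⁻³·A⁻².
  S = 1/Ω (conductance is reciprocal resistance),
      = kg⁻¹·m⁻²·s³·A².
  Combining: Wb⁻²·Hz·Ω·S·A⁻¹ = (kg⁻²·m⁻⁴·s⁴·A²) · s⁻¹ · (kg·m²·s⁻³·A⁻²) · (kg⁻¹·m⁻²·s³·A²) · A⁻¹ = kg⁻²·m⁻⁴·s³·A.
Both reduce to kg⁻²·m⁻⁴·s³·A.

Yes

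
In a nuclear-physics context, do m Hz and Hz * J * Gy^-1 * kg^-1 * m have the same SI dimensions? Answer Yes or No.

Left side:
  Hz = 1/s = s⁻¹ (frequency is cycles per second).
  Combining: m·Hz = m · s⁻¹ = m·s⁻¹.
Right side:
  Hz = s⁻¹.
  J = kg·m²·s⁻².
  Gy = m²·s⁻².
  So Gy⁻¹ = m⁻²·s².
  Combining: Hz·J·Gy⁻¹·kg⁻¹·m = s⁻¹ · (kg·m²·s⁻²) · (m⁻²·s²) · kg⁻¹ · m = m·s⁻¹.
Both reduce to m·s⁻¹.

Yes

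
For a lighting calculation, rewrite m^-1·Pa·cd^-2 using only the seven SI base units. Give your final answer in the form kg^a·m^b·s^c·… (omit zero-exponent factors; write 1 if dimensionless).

kg·m⁻²·s⁻²·cd⁻²

Pa = N/m² (pressure = force per area),
    = kg·m⁻¹·s⁻².
Combining: m⁻¹·Pa·cd⁻² = m⁻¹ · (kg·m⁻¹·s⁻²) · cd⁻² = kg·m⁻²·s⁻²·cd⁻².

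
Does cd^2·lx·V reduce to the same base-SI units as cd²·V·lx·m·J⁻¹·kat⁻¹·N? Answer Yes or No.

No

Left side:
  lx = lm/m² (illuminance = luminous flux per area),
      = m⁻²·cd.
  V = W/A (potential = power per current),
      = kg·m²·s⁻³·A⁻¹.
  Combining: cd²·lx·V = cd² · (m⁻²·cd) · (kg·m²·s⁻³·A⁻¹) = kg·s⁻³·A⁻¹·cd³.
Right side:
  V = kg·m²·s⁻³·A⁻¹.
  lx = m⁻²·cd.
  J = kg·m²·s⁻².
  So J⁻¹ = kg⁻¹·m⁻²·s².
  kat = s⁻¹·mol.
  So kat⁻¹ = s·mol⁻¹.
  N = kg·m·s⁻².
  Combining: cd²·V·lx·m·J⁻¹·kat⁻¹·N = cd² · (kg·m²·s⁻³·A⁻¹) · (m⁻²·cd) · m · (kg⁻¹·m⁻²·s²) · (s·mol⁻¹) · (kg·m·s⁻²) = kg·s⁻²·A⁻¹·mol⁻¹·cd³.
Left is kg·s⁻³·A⁻¹·cd³; right is kg·s⁻²·A⁻¹·mol⁻¹·cd³ — different.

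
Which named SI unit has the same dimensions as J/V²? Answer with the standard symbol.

F

V = kg·m²·s⁻³·A⁻¹.
So V⁻² = kg⁻²·m⁻⁴·s⁶·A².
J = kg·m²·s⁻².
Combining: V⁻²·J = (kg⁻²·m⁻⁴·s⁶·A²) · (kg·m²·s⁻²) = kg⁻¹·m⁻²·s⁴·A².
kg⁻¹·m⁻²·s⁴·A² is the base-SI form of the farad.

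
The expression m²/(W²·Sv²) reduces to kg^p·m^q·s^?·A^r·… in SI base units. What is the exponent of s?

W = J/s (power = energy per time),
    = kg·m²·s⁻³.
So W⁻² = kg⁻²·m⁻⁴·s⁶.
Sv = J/kg (equivalent dose = energy per mass),
    = m²·s⁻².
So Sv⁻² = m⁻⁴·s⁴.
Combining: W⁻²·Sv⁻²·m² = (kg⁻²·m⁻⁴·s⁶) · (m⁻⁴·s⁴) · m² = kg⁻²·m⁻⁶·s¹⁰.
The exponent of s is 10.

10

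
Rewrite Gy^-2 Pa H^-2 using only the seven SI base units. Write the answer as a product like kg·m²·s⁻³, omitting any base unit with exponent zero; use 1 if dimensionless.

kg⁻¹·m⁻⁹·s⁶·A⁴

Gy = m²·s⁻².
So Gy⁻² = m⁻⁴·s⁴.
Pa = kg·m⁻¹·s⁻².
H = kg·m²·s⁻²·A⁻².
So H⁻² = kg⁻²·m⁻⁴·s⁴·A⁴.
Combining: Gy⁻²·Pa·H⁻² = (m⁻⁴·s⁴) · (kg·m⁻¹·s⁻²) · (kg⁻²·m⁻⁴·s⁴·A⁴) = kg⁻¹·m⁻⁹·s⁶·A⁴.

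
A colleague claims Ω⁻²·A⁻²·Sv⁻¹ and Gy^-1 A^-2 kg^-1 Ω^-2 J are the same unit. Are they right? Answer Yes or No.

Left side:
  Ω = V/A (resistance = voltage per current),
      = kg·m²·s⁻³·A⁻².
  So Ω⁻² = kg⁻²·m⁻⁴·s⁶·A⁴.
  Sv = J/kg (equivalent dose = energy per mass),
      = m²·s⁻².
  So Sv⁻¹ = m⁻²·s².
  Combining: Ω⁻²·A⁻²·Sv⁻¹ = (kg⁻²·m⁻⁴·s⁶·A⁴) · A⁻² · (m⁻²·s²) = kg⁻²·m⁻⁶·s⁸·A².
Right side:
  Gy = m²·s⁻².
  So Gy⁻¹ = m⁻²·s².
  Ω = kg·m²·s⁻³·A⁻².
  So Ω⁻² = kg⁻²·m⁻⁴·s⁶·A⁴.
  J = kg·m²·s⁻².
  Combining: Gy⁻¹·A⁻²·kg⁻¹·Ω⁻²·J = (m⁻²·s²) · A⁻² · kg⁻¹ · (kg⁻²·m⁻⁴·s⁶·A⁴) · (kg·m²·s⁻²) = kg⁻²·m⁻⁴·s⁶·A².
Left is kg⁻²·m⁻⁶·s⁸·A²; right is kg⁻²·m⁻⁴·s⁶·A² — different.

No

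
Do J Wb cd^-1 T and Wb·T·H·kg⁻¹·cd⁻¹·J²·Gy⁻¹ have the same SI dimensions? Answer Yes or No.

Left side:
  J = N·m (work = force × distance),
      = kg·m²·s⁻².
  Wb = V·s (flux: a volt is a weber per second),
      = kg·m²·s⁻²·A⁻¹.
  T = Wb/m² (flux density = flux per area),
      = kg·s⁻²·A⁻¹.
  Combining: J·Wb·cd⁻¹·T = (kg·m²·s⁻²) · (kg·m²·s⁻²·A⁻¹) · cd⁻¹ · (kg·s⁻²·A⁻¹) = kg³·m⁴·s⁻⁶·A⁻²·cd⁻¹.
Right side:
  Wb = kg·m²·s⁻²·A⁻¹.
  T = kg·s⁻²·A⁻¹.
  H = kg·m²·s⁻²·A⁻².
  J = kg·m²·s⁻².
  So J² = kg²·m⁴·s⁻⁴.
  Gy = m²·s⁻².
  So Gy⁻¹ = m⁻²·s².
  Combining: Wb·T·H·kg⁻¹·cd⁻¹·J²·Gy⁻¹ = (kg·m²·s⁻²·A⁻¹) · (kg·s⁻²·A⁻¹) · (kg·m²·s⁻²·A⁻²) · kg⁻¹ · cd⁻¹ · (kg²·m⁴·s⁻⁴) · (m⁻²·s²) = kg⁴·m⁶·s⁻⁸·A⁻⁴·cd⁻¹.
Left is kg³·m⁴·s⁻⁶·A⁻²·cd⁻¹; right is kg⁴·m⁶·s⁻⁸·A⁻⁴·cd⁻¹ — different.

No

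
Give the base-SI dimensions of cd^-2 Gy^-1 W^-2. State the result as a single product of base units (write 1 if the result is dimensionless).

kg⁻²·m⁻⁶·s⁸·cd⁻²

Gy = J/kg (absorbed dose = energy per mass),
    = m²·s⁻².
So Gy⁻¹ = m⁻²·s².
W = J/s (power = energy per time),
    = kg·m²·s⁻³.
So W⁻² = kg⁻²·m⁻⁴·s⁶.
Combining: cd⁻²·Gy⁻¹·W⁻² = cd⁻² · (m⁻²·s²) · (kg⁻²·m⁻⁴·s⁶) = kg⁻²·m⁻⁶·s⁸·cd⁻².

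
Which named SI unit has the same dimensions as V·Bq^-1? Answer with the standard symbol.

V = W/A (potential = power per current),
    = kg·m²·s⁻³·A⁻¹.
Bq = 1/s = s⁻¹ (activity is decays per second).
So Bq⁻¹ = s.
Combining: V·Bq⁻¹ = (kg·m²·s⁻³·A⁻¹) · s = kg·m²·s⁻²·A⁻¹.
kg·m²·s⁻²·A⁻¹ is the base-SI form of the weber.

Wb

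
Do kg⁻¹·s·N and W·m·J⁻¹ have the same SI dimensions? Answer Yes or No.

Yes

Left side:
  N = kg·m/s² = kg·m·s⁻² (force = mass × acceleration).
  Combining: kg⁻¹·s·N = kg⁻¹ · s · (kg·m·s⁻²) = m·s⁻¹.
Right side:
  W = kg·m²·s⁻³.
  J = kg·m²·s⁻².
  So J⁻¹ = kg⁻¹·m⁻²·s².
  Combining: W·m·J⁻¹ = (kg·m²·s⁻³) · m · (kg⁻¹·m⁻²·s²) = m·s⁻¹.
Both reduce to m·s⁻¹.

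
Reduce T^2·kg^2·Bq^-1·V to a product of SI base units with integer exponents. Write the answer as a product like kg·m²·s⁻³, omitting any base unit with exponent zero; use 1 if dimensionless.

kg⁵·m²·s⁻⁶·A⁻³

T = kg·s⁻²·A⁻¹.
So T² = kg²·s⁻⁴·A⁻².
Bq = s⁻¹.
So Bq⁻¹ = s.
V = kg·m²·s⁻³·A⁻¹.
Combining: T²·kg²·Bq⁻¹·V = (kg²·s⁻⁴·A⁻²) · kg² · s · (kg·m²·s⁻³·A⁻¹) = kg⁵·m²·s⁻⁶·A⁻³.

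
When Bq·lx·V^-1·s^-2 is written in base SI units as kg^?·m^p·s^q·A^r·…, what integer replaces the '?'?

Bq = 1/s = s⁻¹ (activity is decays per second).
lx = lm/m² (illuminance = luminous flux per area),
    = m⁻²·cd.
V = W/A (potential = power per current),
    = kg·m²·s⁻³·A⁻¹.
So V⁻¹ = kg⁻¹·m⁻²·s³·A.
Combining: Bq·lx·V⁻¹·s⁻² = s⁻¹ · (m⁻²·cd) · (kg⁻¹·m⁻²·s³·A) · s⁻² = kg⁻¹·m⁻⁴·A·cd.
The exponent of kg is -1.

-1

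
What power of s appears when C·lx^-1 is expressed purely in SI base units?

C = s·A.
lx = m⁻²·cd.
So lx⁻¹ = m²·cd⁻¹.
Combining: C·lx⁻¹ = (s·A) · (m²·cd⁻¹) = m²·s·A·cd⁻¹.
The exponent of s is 1.

1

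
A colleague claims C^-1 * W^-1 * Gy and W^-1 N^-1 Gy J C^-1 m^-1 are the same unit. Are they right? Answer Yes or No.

Yes

Left side:
  C = A·s = s·A (charge = current × time).
  So C⁻¹ = s⁻¹·A⁻¹.
  W = J/s (power = energy per time),
      = kg·m²·s⁻³.
  So W⁻¹ = kg⁻¹·m⁻²·s³.
  Gy = J/kg (absorbed dose = energy per mass),
      = m²·s⁻².
  Combining: C⁻¹·W⁻¹·Gy = (s⁻¹·A⁻¹) · (kg⁻¹·m⁻²·s³) · (m²·s⁻²) = kg⁻¹·A⁻¹.
Right side:
  W = J/s (power = energy per time),
      = kg·m²·s⁻³.
  So W⁻¹ = kg⁻¹·m⁻²·s³.
  N = kg·m/s² = kg·m·s⁻² (force = mass × acceleration).
  So N⁻¹ = kg⁻¹·m⁻¹·s².
  Gy = J/kg (absorbed dose = energy per mass),
      = m²·s⁻².
  J = N·m (work = force × distance),
      = kg·m²·s⁻².
  C = A·s = s·A (charge = current × time).
  So C⁻¹ = s⁻¹·A⁻¹.
  Combining: W⁻¹·N⁻¹·Gy·J·C⁻¹·m⁻¹ = (kg⁻¹·m⁻²·s³) · (kg⁻¹·m⁻¹·s²) · (m²·s⁻²) · (kg·m²·s⁻²) · (s⁻¹·A⁻¹) · m⁻¹ = kg⁻¹·A⁻¹.
Both reduce to kg⁻¹·A⁻¹.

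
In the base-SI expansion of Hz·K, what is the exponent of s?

-1

Hz = 1/s = s⁻¹ (frequency is cycles per second).
Combining: Hz·K = s⁻¹ · K = s⁻¹·K.
The exponent of s is -1.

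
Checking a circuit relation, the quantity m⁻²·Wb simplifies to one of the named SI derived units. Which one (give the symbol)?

Wb = V·s (flux: a volt is a weber per second),
    = kg·m²·s⁻²·A⁻¹.
Combining: m⁻²·Wb = m⁻² · (kg·m²·s⁻²·A⁻¹) = kg·s⁻²·A⁻¹.
kg·s⁻²·A⁻¹ is the base-SI form of the tesla.

T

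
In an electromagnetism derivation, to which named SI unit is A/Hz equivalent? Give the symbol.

Hz = s⁻¹.
So Hz⁻¹ = s.
Combining: A·Hz⁻¹ = A · s = s·A.
s·A is the base-SI form of the coulomb.

C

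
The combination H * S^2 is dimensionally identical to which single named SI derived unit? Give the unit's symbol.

F

H = kg·m²·s⁻²·A⁻².
S = kg⁻¹·m⁻²·s³·A².
So S² = kg⁻²·m⁻⁴·s⁶·A⁴.
Combining: H·S² = (kg·m²·s⁻²·A⁻²) · (kg⁻²·m⁻⁴·s⁶·A⁴) = kg⁻¹·m⁻²·s⁴·A².
kg⁻¹·m⁻²·s⁴·A² is the base-SI form of the farad.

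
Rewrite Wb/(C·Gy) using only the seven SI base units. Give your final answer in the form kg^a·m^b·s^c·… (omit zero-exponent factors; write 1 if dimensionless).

kg·s⁻¹·A⁻²

Wb = V·s (flux: a volt is a weber per second),
    = kg·m²·s⁻²·A⁻¹.
C = A·s = s·A (charge = current × time).
So C⁻¹ = s⁻¹·A⁻¹.
Gy = J/kg (absorbed dose = energy per mass),
    = m²·s⁻².
So Gy⁻¹ = m⁻²·s².
Combining: Wb·C⁻¹·Gy⁻¹ = (kg·m²·s⁻²·A⁻¹) · (s⁻¹·A⁻¹) · (m⁻²·s²) = kg·s⁻¹·A⁻².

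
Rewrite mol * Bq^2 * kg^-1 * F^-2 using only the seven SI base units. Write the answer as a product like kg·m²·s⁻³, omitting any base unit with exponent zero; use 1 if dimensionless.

kg·m⁴·s⁻¹⁰·A⁻⁴·mol

Bq = 1/s = s⁻¹ (activity is decays per second).
So Bq² = s⁻².
F = C/V (capacitance = charge per voltage),
    = A·s/(kg·m²·s⁻³·A⁻¹) (substituting C and V),
    = kg⁻¹·m⁻²·s⁴·A².
So F⁻² = kg²·m⁴·s⁻⁸·A⁻⁴.
Combining: mol·Bq²·kg⁻¹·F⁻² = mol · s⁻² · kg⁻¹ · (kg²·m⁴·s⁻⁸·A⁻⁴) = kg·m⁴·s⁻¹⁰·A⁻⁴·mol.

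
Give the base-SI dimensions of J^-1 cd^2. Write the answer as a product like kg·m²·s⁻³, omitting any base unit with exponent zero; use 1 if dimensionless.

J = N·m (work = force × distance),
    = kg·m²·s⁻².
So J⁻¹ = kg⁻¹·m⁻²·s².
Combining: J⁻¹·cd² = (kg⁻¹·m⁻²·s²) · cd² = kg⁻¹·m⁻²·s²·cd².

kg⁻¹·m⁻²·s²·cd²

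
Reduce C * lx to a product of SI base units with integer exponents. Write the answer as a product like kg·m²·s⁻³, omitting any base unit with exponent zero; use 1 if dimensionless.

m⁻²·s·A·cd

C = s·A.
lx = m⁻²·cd.
Combining: C·lx = (s·A) · (m⁻²·cd) = m⁻²·s·A·cd.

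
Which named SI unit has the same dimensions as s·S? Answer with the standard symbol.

F

S = 1/Ω (conductance is reciprocal resistance),
    = kg⁻¹·m⁻²·s³·A².
Combining: s·S = s · (kg⁻¹·m⁻²·s³·A²) = kg⁻¹·m⁻²·s⁴·A².
kg⁻¹·m⁻²·s⁴·A² is the base-SI form of the farad.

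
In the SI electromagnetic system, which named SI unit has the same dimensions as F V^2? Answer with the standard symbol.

F = C/V (capacitance = charge per voltage),
    = A·s/(kg·m²·s⁻³·A⁻¹) (substituting C and V),
    = kg⁻¹·m⁻²·s⁴·A².
V = W/A (potential = power per current),
    = kg·m²·s⁻³·A⁻¹.
So V² = kg²·m⁴·s⁻⁶·A⁻².
Combining: F·V² = (kg⁻¹·m⁻²·s⁴·A²) · (kg²·m⁴·s⁻⁶·A⁻²) = kg·m²·s⁻².
kg·m²·s⁻² is the base-SI form of the joule.

J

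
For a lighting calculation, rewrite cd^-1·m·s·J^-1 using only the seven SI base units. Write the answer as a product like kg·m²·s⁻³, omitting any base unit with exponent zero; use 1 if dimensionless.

kg⁻¹·m⁻¹·s³·cd⁻¹

J = kg·m²·s⁻².
So J⁻¹ = kg⁻¹·m⁻²·s².
Combining: cd⁻¹·m·s·J⁻¹ = cd⁻¹ · m · s · (kg⁻¹·m⁻²·s²) = kg⁻¹·m⁻¹·s³·cd⁻¹.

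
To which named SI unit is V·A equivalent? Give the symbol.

W

V = W/A (potential = power per current),
    = kg·m²·s⁻³·A⁻¹.
Combining: V·A = (kg·m²·s⁻³·A⁻¹) · A = kg·m²·s⁻³.
kg·m²·s⁻³ is the base-SI form of the watt.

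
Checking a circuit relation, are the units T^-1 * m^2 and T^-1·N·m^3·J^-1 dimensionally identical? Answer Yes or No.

Left side:
  T = Wb/m² (flux density = flux per area),
      = kg·s⁻²·A⁻¹.
  So T⁻¹ = kg⁻¹·s²·A.
  Combining: T⁻¹·m² = (kg⁻¹·s²·A) · m² = kg⁻¹·m²·s²·A.
Right side:
  T = Wb/m² (flux density = flux per area),
      = kg·s⁻²·A⁻¹.
  So T⁻¹ = kg⁻¹·s²·A.
  N = kg·m/s² = kg·m·s⁻² (force = mass × acceleration).
  J = N·m (work = force × distance),
      = kg·m²·s⁻².
  So J⁻¹ = kg⁻¹·m⁻²·s².
  Combining: T⁻¹·N·m³·J⁻¹ = (kg⁻¹·s²·A) · (kg·m·s⁻²) · m³ · (kg⁻¹·m⁻²·s²) = kg⁻¹·m²·s²·A.
Both reduce to kg⁻¹·m²·s²·A.

Yes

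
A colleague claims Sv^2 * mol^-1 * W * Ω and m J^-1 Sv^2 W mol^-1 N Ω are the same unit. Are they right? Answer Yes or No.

Yes

Left side:
  Sv = J/kg (equivalent dose = energy per mass),
      = m²·s⁻².
  So Sv² = m⁴·s⁻⁴.
  W = J/s (power = energy per time),
      = kg·m²·s⁻³.
  Ω = V/A (resistance = voltage per current),
      = kg·m²·s⁻³·A⁻².
  Combining: Sv²·mol⁻¹·W·Ω = (m⁴·s⁻⁴) · mol⁻¹ · (kg·m²·s⁻³) · (kg·m²·s⁻³·A⁻²) = kg²·m⁸·s⁻¹⁰·A⁻²·mol⁻¹.
Right side:
  J = N·m (work = force × distance),
      = kg·m²·s⁻².
  So J⁻¹ = kg⁻¹·m⁻²·s².
  Sv = J/kg (equivalent dose = energy per mass),
      = m²·s⁻².
  So Sv² = m⁴·s⁻⁴.
  W = J/s (power = energy per time),
      = kg·m²·s⁻³.
  N = kg·m/s² = kg·m·s⁻² (force = mass × acceleration).
  Ω = V/A (resistance = voltage per current),
      = kg·m²·s⁻³·A⁻².
  Combining: m·J⁻¹·Sv²·W·mol⁻¹·N·Ω = m · (kg⁻¹·m⁻²·s²) · (m⁴·s⁻⁴) · (kg·m²·s⁻³) · mol⁻¹ · (kg·m·s⁻²) · (kg·m²·s⁻³·A⁻²) = kg²·m⁸·s⁻¹⁰·A⁻²·mol⁻¹.
Both reduce to kg²·m⁸·s⁻¹⁰·A⁻²·mol⁻¹.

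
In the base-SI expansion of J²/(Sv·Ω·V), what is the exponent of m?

Sv = J/kg (equivalent dose = energy per mass),
    = m²·s⁻².
So Sv⁻¹ = m⁻²·s².
J = N·m (work = force × distance),
    = kg·m²·s⁻².
So J² = kg²·m⁴·s⁻⁴.
Ω = V/A (resistance = voltage per current),
    = kg·m²·s⁻³·A⁻².
So Ω⁻¹ = kg⁻¹·m⁻²·s³·A².
V = W/A (potential = power per current),
    = kg·m²·s⁻³·A⁻¹.
So V⁻¹ = kg⁻¹·m⁻²·s³·A.
Combining: Sv⁻¹·J²·Ω⁻¹·V⁻¹ = (m⁻²·s²) · (kg²·m⁴·s⁻⁴) · (kg⁻¹·m⁻²·s³·A²) · (kg⁻¹·m⁻²·s³·A) = m⁻²·s⁴·A³.
The exponent of m is -2.

-2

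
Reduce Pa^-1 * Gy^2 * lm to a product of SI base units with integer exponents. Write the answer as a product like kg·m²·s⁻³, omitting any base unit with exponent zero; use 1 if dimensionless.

kg⁻¹·m⁵·s⁻²·cd

Pa = kg·m⁻¹·s⁻².
So Pa⁻¹ = kg⁻¹·m·s².
Gy = m²·s⁻².
So Gy² = m⁴·s⁻⁴.
lm = cd.
Combining: Pa⁻¹·Gy²·lm = (kg⁻¹·m·s²) · (m⁴·s⁻⁴) · cd = kg⁻¹·m⁵·s⁻²·cd.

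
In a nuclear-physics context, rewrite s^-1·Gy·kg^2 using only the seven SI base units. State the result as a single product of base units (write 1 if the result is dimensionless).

Gy = m²·s⁻².
Combining: s⁻¹·Gy·kg² = s⁻¹ · (m²·s⁻²) · kg² = kg²·m²·s⁻³.

kg²·m²·s⁻³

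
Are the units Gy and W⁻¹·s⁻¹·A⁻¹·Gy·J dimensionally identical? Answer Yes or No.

Left side:
  Gy = J/kg (absorbed dose = energy per mass),
      = m²·s⁻².
Right side:
  W = kg·m²·s⁻³.
  So W⁻¹ = kg⁻¹·m⁻²·s³.
  Gy = m²·s⁻².
  J = kg·m²·s⁻².
  Combining: W⁻¹·s⁻¹·A⁻¹·Gy·J = (kg⁻¹·m⁻²·s³) · s⁻¹ · A⁻¹ · (m²·s⁻²) · (kg·m²·s⁻²) = m²·s⁻²·A⁻¹.
Left is m²·s⁻²; right is m²·s⁻²·A⁻¹ — different.

No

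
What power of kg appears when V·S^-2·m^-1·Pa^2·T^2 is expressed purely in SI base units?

V = kg·m²·s⁻³·A⁻¹.
S = kg⁻¹·m⁻²·s³·A².
So S⁻² = kg²·m⁴·s⁻⁶·A⁻⁴.
Pa = kg·m⁻¹·s⁻².
So Pa² = kg²·m⁻²·s⁻⁴.
T = kg·s⁻²·A⁻¹.
So T² = kg²·s⁻⁴·A⁻².
Combining: V·S⁻²·m⁻¹·Pa²·T² = (kg·m²·s⁻³·A⁻¹) · (kg²·m⁴·s⁻⁶·A⁻⁴) · m⁻¹ · (kg²·m⁻²·s⁻⁴) · (kg²·s⁻⁴·A⁻²) = kg⁷·m³·s⁻¹⁷·A⁻⁷.
The exponent of kg is 7.

7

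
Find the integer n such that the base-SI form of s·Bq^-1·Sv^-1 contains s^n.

Bq = s⁻¹.
So Bq⁻¹ = s.
Sv = m²·s⁻².
So Sv⁻¹ = m⁻²·s².
Combining: s·Bq⁻¹·Sv⁻¹ = s · s · (m⁻²·s²) = m⁻²·s⁴.
The exponent of s is 4.

4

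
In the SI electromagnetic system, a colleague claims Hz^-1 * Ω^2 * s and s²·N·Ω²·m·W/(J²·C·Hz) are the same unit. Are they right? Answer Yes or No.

No

Left side:
  Hz = s⁻¹.
  So Hz⁻¹ = s.
  Ω = kg·m²·s⁻³·A⁻².
  So Ω² = kg²·m⁴·s⁻⁶·A⁻⁴.
  Combining: Hz⁻¹·Ω²·s = s · (kg²·m⁴·s⁻⁶·A⁻⁴) · s = kg²·m⁴·s⁻⁴·A⁻⁴.
Right side:
  N = kg·m/s² = kg·m·s⁻² (force = mass × acceleration).
  Ω = V/A (resistance = voltage per current),
      = kg·m²·s⁻³·A⁻².
  So Ω² = kg²·m⁴·s⁻⁶·A⁻⁴.
  J = N·m (work = force × distance),
      = kg·m²·s⁻².
  So J⁻² = kg⁻²·m⁻⁴·s⁴.
  C = A·s = s·A (charge = current × time).
  So C⁻¹ = s⁻¹·A⁻¹.
  Hz = 1/s = s⁻¹ (frequency is cycles per second).
  So Hz⁻¹ = s.
  W = J/s (power = energy per time),
      = kg·m²·s⁻³.
  Combining: s²·N·Ω²·J⁻²·C⁻¹·m·Hz⁻¹·W = s² · (kg·m·s⁻²) · (kg²·m⁴·s⁻⁶·A⁻⁴) · (kg⁻²·m⁻⁴·s⁴) · (s⁻¹·A⁻¹) · m · s · (kg·m²·s⁻³) = kg²·m⁴·s⁻⁵·A⁻⁵.
Left is kg²·m⁴·s⁻⁴·A⁻⁴; right is kg²·m⁴·s⁻⁵·A⁻⁵ — different.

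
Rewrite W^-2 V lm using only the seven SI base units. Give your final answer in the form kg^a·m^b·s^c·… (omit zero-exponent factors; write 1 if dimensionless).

W = kg·m²·s⁻³.
So W⁻² = kg⁻²·m⁻⁴·s⁶.
V = kg·m²·s⁻³·A⁻¹.
lm = cd.
Combining: W⁻²·V·lm = (kg⁻²·m⁻⁴·s⁶) · (kg·m²·s⁻³·A⁻¹) · cd = kg⁻¹·m⁻²·s³·A⁻¹·cd.

kg⁻¹·m⁻²·s³·A⁻¹·cd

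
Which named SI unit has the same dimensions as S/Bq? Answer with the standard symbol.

F

Bq = s⁻¹.
So Bq⁻¹ = s.
S = kg⁻¹·m⁻²·s³·A².
Combining: Bq⁻¹·S = s · (kg⁻¹·m⁻²·s³·A²) = kg⁻¹·m⁻²·s⁴·A².
kg⁻¹·m⁻²·s⁴·A² is the base-SI form of the farad.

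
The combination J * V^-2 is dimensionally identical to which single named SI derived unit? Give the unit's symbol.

F

J = N·m (work = force × distance),
    = kg·m²·s⁻².
V = W/A (potential = power per current),
    = kg·m²·s⁻³·A⁻¹.
So V⁻² = kg⁻²·m⁻⁴·s⁶·A².
Combining: J·V⁻² = (kg·m²·s⁻²) · (kg⁻²·m⁻⁴·s⁶·A²) = kg⁻¹·m⁻²·s⁴·A².
kg⁻¹·m⁻²·s⁴·A² is the base-SI form of the farad.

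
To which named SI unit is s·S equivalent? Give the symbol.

S = kg⁻¹·m⁻²·s³·A².
Combining: s·S = s · (kg⁻¹·m⁻²·s³·A²) = kg⁻¹·m⁻²·s⁴·A².
kg⁻¹·m⁻²·s⁴·A² is the base-SI form of the farad.

F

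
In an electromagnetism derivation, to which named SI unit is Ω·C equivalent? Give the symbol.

Ω = V/A (resistance = voltage per current),
    = kg·m²·s⁻³·A⁻².
C = A·s = s·A (charge = current × time).
Combining: Ω·C = (kg·m²·s⁻³·A⁻²) · (s·A) = kg·m²·s⁻²·A⁻¹.
kg·m²·s⁻²·A⁻¹ is the base-SI form of the weber.

Wb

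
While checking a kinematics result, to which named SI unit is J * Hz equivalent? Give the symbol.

J = N·m (work = force × distance),
    = kg·m²·s⁻².
Hz = 1/s = s⁻¹ (frequency is cycles per second).
Combining: J·Hz = (kg·m²·s⁻²) · s⁻¹ = kg·m²·s⁻³.
kg·m²·s⁻³ is the base-SI form of the watt.

W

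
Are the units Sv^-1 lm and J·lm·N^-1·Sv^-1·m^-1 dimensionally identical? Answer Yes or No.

Yes

Left side:
  Sv = J/kg (equivalent dose = energy per mass),
      = m²·s⁻².
  So Sv⁻¹ = m⁻²·s².
  lm = cd·sr = cd (luminous flux; sr is dimensionless).
  Combining: Sv⁻¹·lm = (m⁻²·s²) · cd = m⁻²·s²·cd.
Right side:
  J = N·m (work = force × distance),
      = kg·m²·s⁻².
  lm = cd·sr = cd (luminous flux; sr is dimensionless).
  N = kg·m/s² = kg·m·s⁻² (force = mass × acceleration).
  So N⁻¹ = kg⁻¹·m⁻¹·s².
  Sv = J/kg (equivalent dose = energy per mass),
      = m²·s⁻².
  So Sv⁻¹ = m⁻²·s².
  Combining: J·lm·N⁻¹·Sv⁻¹·m⁻¹ = (kg·m²·s⁻²) · cd · (kg⁻¹·m⁻¹·s²) · (m⁻²·s²) · m⁻¹ = m⁻²·s²·cd.
Both reduce to m⁻²·s²·cd.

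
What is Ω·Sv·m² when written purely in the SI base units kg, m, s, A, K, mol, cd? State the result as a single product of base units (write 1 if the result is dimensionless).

Ω = kg·m²·s⁻³·A⁻².
Sv = m²·s⁻².
Combining: Ω·Sv·m² = (kg·m²·s⁻³·A⁻²) · (m²·s⁻²) · m² = kg·m⁶·s⁻⁵·A⁻².

kg·m⁶·s⁻⁵·A⁻²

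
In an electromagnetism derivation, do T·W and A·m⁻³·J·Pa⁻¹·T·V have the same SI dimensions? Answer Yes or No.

Left side:
  T = Wb/m² (flux density = flux per area),
      = kg·s⁻²·A⁻¹.
  W = J/s (power = energy per time),
      = kg·m²·s⁻³.
  Combining: T·W = (kg·s⁻²·A⁻¹) · (kg·m²·s⁻³) = kg²·m²·s⁻⁵·A⁻¹.
Right side:
  J = N·m (work = force × distance),
      = kg·m²·s⁻².
  Pa = N/m² (pressure = force per area),
      = kg·m⁻¹·s⁻².
  So Pa⁻¹ = kg⁻¹·m·s².
  T = Wb/m² (flux density = flux per area),
      = kg·s⁻²·A⁻¹.
  V = W/A (potential = power per current),
      = kg·m²·s⁻³·A⁻¹.
  Combining: A·m⁻³·J·Pa⁻¹·T·V = A · m⁻³ · (kg·m²·s⁻²) · (kg⁻¹·m·s²) · (kg·s⁻²·A⁻¹) · (kg·m²·s⁻³·A⁻¹) = kg²·m²·s⁻⁵·A⁻¹.
Both reduce to kg²·m²·s⁻⁵·A⁻¹.

Yes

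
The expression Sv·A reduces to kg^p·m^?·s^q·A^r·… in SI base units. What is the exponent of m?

Sv = J/kg (equivalent dose = energy per mass),
    = m²·s⁻².
Combining: Sv·A = (m²·s⁻²) · A = m²·s⁻²·A.
The exponent of m is 2.

2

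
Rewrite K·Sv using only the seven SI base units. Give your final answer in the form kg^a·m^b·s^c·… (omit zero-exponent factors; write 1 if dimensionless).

m²·s⁻²·K

Sv = m²·s⁻².
Combining: K·Sv = K · (m²·s⁻²) = m²·s⁻²·K.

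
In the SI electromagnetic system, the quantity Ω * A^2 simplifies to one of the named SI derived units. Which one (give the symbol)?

Ω = V/A (resistance = voltage per current),
    = kg·m²·s⁻³·A⁻².
Combining: Ω·A² = (kg·m²·s⁻³·A⁻²) · A² = kg·m²·s⁻³.
kg·m²·s⁻³ is the base-SI form of the watt.

W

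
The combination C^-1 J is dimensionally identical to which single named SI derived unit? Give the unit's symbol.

C = s·A.
So C⁻¹ = s⁻¹·A⁻¹.
J = kg·m²·s⁻².
Combining: C⁻¹·J = (s⁻¹·A⁻¹) · (kg·m²·s⁻²) = kg·m²·s⁻³·A⁻¹.
kg·m²·s⁻³·A⁻¹ is the base-SI form of the volt.

V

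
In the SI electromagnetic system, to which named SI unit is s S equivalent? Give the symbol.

F

S = 1/Ω (conductance is reciprocal resistance),
    = kg⁻¹·m⁻²·s³·A².
Combining: s·S = s · (kg⁻¹·m⁻²·s³·A²) = kg⁻¹·m⁻²·s⁴·A².
kg⁻¹·m⁻²·s⁴·A² is the base-SI form of the farad.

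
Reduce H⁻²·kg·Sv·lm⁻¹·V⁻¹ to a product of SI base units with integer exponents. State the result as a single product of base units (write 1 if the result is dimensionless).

kg⁻²·m⁻⁴·s⁵·A⁵·cd⁻¹

H = Wb/A (inductance = flux per current),
    = kg·m²·s⁻²·A⁻².
So H⁻² = kg⁻²·m⁻⁴·s⁴·A⁴.
Sv = J/kg (equivalent dose = energy per mass),
    = m²·s⁻².
lm = cd·sr = cd (luminous flux; sr is dimensionless).
So lm⁻¹ = cd⁻¹.
V = W/A (potential = power per current),
    = kg·m²·s⁻³·A⁻¹.
So V⁻¹ = kg⁻¹·m⁻²·s³·A.
Combining: H⁻²·kg·Sv·lm⁻¹·V⁻¹ = (kg⁻²·m⁻⁴·s⁴·A⁴) · kg · (m²·s⁻²) · cd⁻¹ · (kg⁻¹·m⁻²·s³·A) = kg⁻²·m⁻⁴·s⁵·A⁵·cd⁻¹.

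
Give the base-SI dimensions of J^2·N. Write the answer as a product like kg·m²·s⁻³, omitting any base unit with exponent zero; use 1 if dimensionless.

kg³·m⁵·s⁻⁶

J = N·m (work = force × distance),
    = kg·m²·s⁻².
So J² = kg²·m⁴·s⁻⁴.
N = kg·m/s² = kg·m·s⁻² (force = mass × acceleration).
Combining: J²·N = (kg²·m⁴·s⁻⁴) · (kg·m·s⁻²) = kg³·m⁵·s⁻⁶.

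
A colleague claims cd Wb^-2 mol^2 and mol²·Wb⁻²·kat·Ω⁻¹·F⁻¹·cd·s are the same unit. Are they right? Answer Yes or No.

Left side:
  Wb = kg·m²·s⁻²·A⁻¹.
  So Wb⁻² = kg⁻²·m⁻⁴·s⁴·A².
  Combining: cd·Wb⁻²·mol² = cd · (kg⁻²·m⁻⁴·s⁴·A²) · mol² = kg⁻²·m⁻⁴·s⁴·A²·mol²·cd.
Right side:
  Wb = kg·m²·s⁻²·A⁻¹.
  So Wb⁻² = kg⁻²·m⁻⁴·s⁴·A².
  kat = s⁻¹·mol.
  Ω = kg·m²·s⁻³·A⁻².
  So Ω⁻¹ = kg⁻¹·m⁻²·s³·A².
  F = kg⁻¹·m⁻²·s⁴·A².
  So F⁻¹ = kg·m²·s⁻⁴·A⁻².
  Combining: mol²·Wb⁻²·kat·Ω⁻¹·F⁻¹·cd·s = mol² · (kg⁻²·m⁻⁴·s⁴·A²) · (s⁻¹·mol) · (kg⁻¹·m⁻²·s³·A²) · (kg·m²·s⁻⁴·A⁻²) · cd · s = kg⁻²·m⁻⁴·s³·A²·mol³·cd.
Left is kg⁻²·m⁻⁴·s⁴·A²·mol²·cd; right is kg⁻²·m⁻⁴·s³·A²·mol³·cd — different.

No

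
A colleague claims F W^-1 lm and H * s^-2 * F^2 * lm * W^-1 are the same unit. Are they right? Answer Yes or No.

Yes

Left side:
  F = C/V (capacitance = charge per voltage),
      = A·s/(kg·m²·s⁻³·A⁻¹) (substituting C and V),
      = kg⁻¹·m⁻²·s⁴·A².
  W = J/s (power = energy per time),
      = kg·m²·s⁻³.
  So W⁻¹ = kg⁻¹·m⁻²·s³.
  lm = cd·sr = cd (luminous flux; sr is dimensionless).
  Combining: F·W⁻¹·lm = (kg⁻¹·m⁻²·s⁴·A²) · (kg⁻¹·m⁻²·s³) · cd = kg⁻²·m⁻⁴·s⁷·A²·cd.
Right side:
  H = Wb/A (inductance = flux per current),
      = kg·m²·s⁻²·A⁻².
  F = C/V (capacitance = charge per voltage),
      = A·s/(kg·m²·s⁻³·A⁻¹) (substituting C and V),
      = kg⁻¹·m⁻²·s⁴·A².
  So F² = kg⁻²·m⁻⁴·s⁸·A⁴.
  lm = cd·sr = cd (luminous flux; sr is dimensionless).
  W = J/s (power = energy per time),
      = kg·m²·s⁻³.
  So W⁻¹ = kg⁻¹·m⁻²·s³.
  Combining: H·s⁻²·F²·lm·W⁻¹ = (kg·m²·s⁻²·A⁻²) · s⁻² · (kg⁻²·m⁻⁴·s⁸·A⁴) · cd · (kg⁻¹·m⁻²·s³) = kg⁻²·m⁻⁴·s⁷·A²·cd.
Both reduce to kg⁻²·m⁻⁴·s⁷·A²·cd.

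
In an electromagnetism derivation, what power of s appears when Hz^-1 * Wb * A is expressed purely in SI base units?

-1

Hz = 1/s = s⁻¹ (frequency is cycles per second).
So Hz⁻¹ = s.
Wb = V·s (flux: a volt is a weber per second),
    = kg·m²·s⁻²·A⁻¹.
Combining: Hz⁻¹·Wb·A = s · (kg·m²·s⁻²·A⁻¹) · A = kg·m²·s⁻¹.
The exponent of s is -1.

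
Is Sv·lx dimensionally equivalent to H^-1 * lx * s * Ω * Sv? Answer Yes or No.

Yes

Left side:
  Sv = J/kg (equivalent dose = energy per mass),
      = m²·s⁻².
  lx = lm/m² (illuminance = luminous flux per area),
      = m⁻²·cd.
  Combining: Sv·lx = (m²·s⁻²) · (m⁻²·cd) = s⁻²·cd.
Right side:
  H = Wb/A (inductance = flux per current),
      = kg·m²·s⁻²·A⁻².
  So H⁻¹ = kg⁻¹·m⁻²·s²·A².
  lx = lm/m² (illuminance = luminous flux per area),
      = m⁻²·cd.
  Ω = V/A (resistance = voltage per current),
      = kg·m²·s⁻³·A⁻².
  Sv = J/kg (equivalent dose = energy per mass),
      = m²·s⁻².
  Combining: H⁻¹·lx·s·Ω·Sv = (kg⁻¹·m⁻²·s²·A²) · (m⁻²·cd) · s · (kg·m²·s⁻³·A⁻²) · (m²·s⁻²) = s⁻²·cd.
Both reduce to s⁻²·cd.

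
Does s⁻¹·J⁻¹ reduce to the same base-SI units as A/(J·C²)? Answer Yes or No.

No

Left side:
  J = N·m (work = force × distance),
      = kg·m²·s⁻².
  So J⁻¹ = kg⁻¹·m⁻²·s².
  Combining: s⁻¹·J⁻¹ = s⁻¹ · (kg⁻¹·m⁻²·s²) = kg⁻¹·m⁻²·s.
Right side:
  J = N·m (work = force × distance),
      = kg·m²·s⁻².
  So J⁻¹ = kg⁻¹·m⁻²·s².
  C = A·s = s·A (charge = current × time).
  So C⁻² = s⁻²·A⁻².
  Combining: J⁻¹·C⁻²·A = (kg⁻¹·m⁻²·s²) · (s⁻²·A⁻²) · A = kg⁻¹·m⁻²·A⁻¹.
Left is kg⁻¹·m⁻²·s; right is kg⁻¹·m⁻²·A⁻¹ — different.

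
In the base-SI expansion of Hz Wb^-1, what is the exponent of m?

Hz = s⁻¹.
Wb = kg·m²·s⁻²·A⁻¹.
So Wb⁻¹ = kg⁻¹·m⁻²·s²·A.
Combining: Hz·Wb⁻¹ = s⁻¹ · (kg⁻¹·m⁻²·s²·A) = kg⁻¹·m⁻²·s·A.
The exponent of m is -2.

-2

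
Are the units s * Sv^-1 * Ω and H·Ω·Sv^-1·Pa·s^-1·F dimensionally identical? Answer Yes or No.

No

Left side:
  Sv = m²·s⁻².
  So Sv⁻¹ = m⁻²·s².
  Ω = kg·m²·s⁻³·A⁻².
  Combining: s·Sv⁻¹·Ω = s · (m⁻²·s²) · (kg·m²·s⁻³·A⁻²) = kg·A⁻².
Right side:
  H = Wb/A (inductance = flux per current),
      = kg·m²·s⁻²·A⁻².
  Ω = V/A (resistance = voltage per current),
      = kg·m²·s⁻³·A⁻².
  Sv = J/kg (equivalent dose = energy per mass),
      = m²·s⁻².
  So Sv⁻¹ = m⁻²·s².
  Pa = N/m² (pressure = force per area),
      = kg·m⁻¹·s⁻².
  F = C/V (capacitance = charge per voltage),
      = A·s/(kg·m²·s⁻³·A⁻¹) (substituting C and V),
      = kg⁻¹·m⁻²·s⁴·A².
  Combining: H·Ω·Sv⁻¹·Pa·s⁻¹·F = (kg·m²·s⁻²·A⁻²) · (kg·m²·s⁻³·A⁻²) · (m⁻²·s²) · (kg·m⁻¹·s⁻²) · s⁻¹ · (kg⁻¹·m⁻²·s⁴·A²) = kg²·m⁻¹·s⁻²·A⁻².
Left is kg·A⁻²; right is kg²·m⁻¹·s⁻²·A⁻² — different.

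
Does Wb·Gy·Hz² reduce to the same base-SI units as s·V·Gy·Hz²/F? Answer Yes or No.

Left side:
  Wb = V·s (flux: a volt is a weber per second),
      = kg·m²·s⁻²·A⁻¹.
  Gy = J/kg (absorbed dose = energy per mass),
      = m²·s⁻².
  Hz = 1/s = s⁻¹ (frequency is cycles per second).
  So Hz² = s⁻².
  Combining: Wb·Gy·Hz² = (kg·m²·s⁻²·A⁻¹) · (m²·s⁻²) · s⁻² = kg·m⁴·s⁻⁶·A⁻¹.
Right side:
  F = C/V (capacitance = charge per voltage),
      = A·s/(kg·m²·s⁻³·A⁻¹) (substituting C and V),
      = kg⁻¹·m⁻²·s⁴·A².
  So F⁻¹ = kg·m²·s⁻⁴·A⁻².
  V = W/A (potential = power per current),
      = kg·m²·s⁻³·A⁻¹.
  Gy = J/kg (absorbed dose = energy per mass),
      = m²·s⁻².
  Hz = 1/s = s⁻¹ (frequency is cycles per second).
  So Hz² = s⁻².
  Combining: s·F⁻¹·V·Gy·Hz² = s · (kg·m²·s⁻⁴·A⁻²) · (kg·m²·s⁻³·A⁻¹) · (m²·s⁻²) · s⁻² = kg²·m⁶·s⁻¹⁰·A⁻³.
Left is kg·m⁴·s⁻⁶·A⁻¹; right is kg²·m⁶·s⁻¹⁰·A⁻³ — different.

No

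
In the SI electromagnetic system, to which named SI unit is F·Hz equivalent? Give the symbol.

S

F = C/V (capacitance = charge per voltage),
    = A·s/(kg·m²·s⁻³·A⁻¹) (substituting C and V),
    = kg⁻¹·m⁻²·s⁴·A².
Hz = 1/s = s⁻¹ (frequency is cycles per second).
Combining: F·Hz = (kg⁻¹·m⁻²·s⁴·A²) · s⁻¹ = kg⁻¹·m⁻²·s³·A².
kg⁻¹·m⁻²·s³·A² is the base-SI form of the siemens.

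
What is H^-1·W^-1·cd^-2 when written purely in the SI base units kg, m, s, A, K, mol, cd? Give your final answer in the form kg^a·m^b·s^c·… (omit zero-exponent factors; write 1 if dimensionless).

H = kg·m²·s⁻²·A⁻².
So H⁻¹ = kg⁻¹·m⁻²·s²·A².
W = kg·m²·s⁻³.
So W⁻¹ = kg⁻¹·m⁻²·s³.
Combining: H⁻¹·W⁻¹·cd⁻² = (kg⁻¹·m⁻²·s²·A²) · (kg⁻¹·m⁻²·s³) · cd⁻² = kg⁻²·m⁻⁴·s⁵·A²·cd⁻².

kg⁻²·m⁻⁴·s⁵·A²·cd⁻²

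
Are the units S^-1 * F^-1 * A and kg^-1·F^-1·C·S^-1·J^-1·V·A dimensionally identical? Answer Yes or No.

Left side:
  S = 1/Ω (conductance is reciprocal resistance),
      = kg⁻¹·m⁻²·s³·A².
  So S⁻¹ = kg·m²·s⁻³·A⁻².
  F = C/V (capacitance = charge per voltage),
      = A·s/(kg·m²·s⁻³·A⁻¹) (substituting C and V),
      = kg⁻¹·m⁻²·s⁴·A².
  So F⁻¹ = kg·m²·s⁻⁴·A⁻².
  Combining: S⁻¹·F⁻¹·A = (kg·m²·s⁻³·A⁻²) · (kg·m²·s⁻⁴·A⁻²) · A = kg²·m⁴·s⁻⁷·A⁻³.
Right side:
  F = C/V (capacitance = charge per voltage),
      = A·s/(kg·m²·s⁻³·A⁻¹) (substituting C and V),
      = kg⁻¹·m⁻²·s⁴·A².
  So F⁻¹ = kg·m²·s⁻⁴·A⁻².
  C = A·s = s·A (charge = current × time).
  S = 1/Ω (conductance is reciprocal resistance),
      = kg⁻¹·m⁻²·s³·A².
  So S⁻¹ = kg·m²·s⁻³·A⁻².
  J = N·m (work = force × distance),
      = kg·m²·s⁻².
  So J⁻¹ = kg⁻¹·m⁻²·s².
  V = W/A (potential = power per current),
      = kg·m²·s⁻³·A⁻¹.
  Combining: kg⁻¹·F⁻¹·C·S⁻¹·J⁻¹·V·A = kg⁻¹ · (kg·m²·s⁻⁴·A⁻²) · (s·A) · (kg·m²·s⁻³·A⁻²) · (kg⁻¹·m⁻²·s²) · (kg·m²·s⁻³·A⁻¹) · A = kg·m⁴·s⁻⁷·A⁻³.
Left is kg²·m⁴·s⁻⁷·A⁻³; right is kg·m⁴·s⁻⁷·A⁻³ — different.

No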